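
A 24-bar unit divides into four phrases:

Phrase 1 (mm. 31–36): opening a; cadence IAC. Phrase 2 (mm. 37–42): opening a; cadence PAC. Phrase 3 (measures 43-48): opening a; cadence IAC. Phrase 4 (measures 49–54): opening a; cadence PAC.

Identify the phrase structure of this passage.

The cadence pattern IAC–PAC–IAC–PAC is weak–strong twice, and phrases 3–4 restate phrases 1–2: a period heard twice, not a double period (which would end weakly at phrase 2).

repeated period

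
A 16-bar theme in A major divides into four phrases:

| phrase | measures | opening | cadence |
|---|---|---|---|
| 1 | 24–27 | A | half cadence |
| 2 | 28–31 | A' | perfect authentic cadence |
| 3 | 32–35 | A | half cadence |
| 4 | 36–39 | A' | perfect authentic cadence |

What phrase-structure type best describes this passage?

The cadence pattern HC–PAC–HC–PAC is weak–strong twice, and phrases 3–4 restate phrases 1–2: a period heard twice, not a double period (which would end weakly at phrase 2).

repeated period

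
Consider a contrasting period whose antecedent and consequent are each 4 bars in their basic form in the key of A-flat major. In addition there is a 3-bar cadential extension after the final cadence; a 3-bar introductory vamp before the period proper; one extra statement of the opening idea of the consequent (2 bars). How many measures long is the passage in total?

16 measures

Basic contrasting period: 4 + 4 = 8 bars.
8 (basic form) + 3 (cadential extension) + 3 (introduction) + 2 (extra statement) = 16.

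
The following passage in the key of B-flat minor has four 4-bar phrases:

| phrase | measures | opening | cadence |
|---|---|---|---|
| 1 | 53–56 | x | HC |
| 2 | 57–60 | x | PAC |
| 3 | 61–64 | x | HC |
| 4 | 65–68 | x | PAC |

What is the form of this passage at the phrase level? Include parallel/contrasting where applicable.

The cadence pattern HC–PAC–HC–PAC is weak–strong twice, and phrases 3–4 restate phrases 1–2: a period heard twice, not a double period (which would end weakly at phrase 2).

repeated period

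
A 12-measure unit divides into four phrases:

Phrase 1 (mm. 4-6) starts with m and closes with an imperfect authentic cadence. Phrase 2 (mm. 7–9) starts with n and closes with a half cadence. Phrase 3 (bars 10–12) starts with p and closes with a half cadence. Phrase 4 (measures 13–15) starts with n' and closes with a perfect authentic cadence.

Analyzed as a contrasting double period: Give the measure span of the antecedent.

In a double period the four phrases pair into a large antecedent (phrases 1–2, ending half cadence) and a large consequent (phrases 3–4, ending perfect authentic cadence). The antecedent spans mm. 4–9.

measures 4–9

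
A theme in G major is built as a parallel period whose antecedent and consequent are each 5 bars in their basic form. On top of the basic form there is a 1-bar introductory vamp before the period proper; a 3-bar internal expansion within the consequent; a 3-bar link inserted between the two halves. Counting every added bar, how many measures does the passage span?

17 measures

Basic parallel period: 5 + 5 = 10 bars.
10 (basic form) + 1 (introduction) + 3 (internal expansion) + 3 (link) = 17.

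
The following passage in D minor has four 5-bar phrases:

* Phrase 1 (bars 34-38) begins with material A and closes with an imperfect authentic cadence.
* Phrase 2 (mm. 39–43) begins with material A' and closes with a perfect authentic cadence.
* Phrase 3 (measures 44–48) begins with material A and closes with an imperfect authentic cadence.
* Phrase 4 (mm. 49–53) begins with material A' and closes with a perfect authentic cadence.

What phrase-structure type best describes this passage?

repeated period

The cadence pattern IAC–PAC–IAC–PAC is weak–strong twice, and phrases 3–4 restate phrases 1–2: a period heard twice, not a double period (which would end weakly at phrase 2).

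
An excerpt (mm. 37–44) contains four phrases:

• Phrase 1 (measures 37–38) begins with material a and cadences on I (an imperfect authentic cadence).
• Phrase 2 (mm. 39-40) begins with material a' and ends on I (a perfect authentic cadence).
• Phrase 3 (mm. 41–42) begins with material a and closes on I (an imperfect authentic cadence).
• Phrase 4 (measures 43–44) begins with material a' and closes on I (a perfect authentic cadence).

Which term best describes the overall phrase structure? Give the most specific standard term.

The cadence pattern IAC–PAC–IAC–PAC is weak–strong twice, and phrases 3–4 restate phrases 1–2: a period heard twice, not a double period (which would end weakly at phrase 2).

repeated period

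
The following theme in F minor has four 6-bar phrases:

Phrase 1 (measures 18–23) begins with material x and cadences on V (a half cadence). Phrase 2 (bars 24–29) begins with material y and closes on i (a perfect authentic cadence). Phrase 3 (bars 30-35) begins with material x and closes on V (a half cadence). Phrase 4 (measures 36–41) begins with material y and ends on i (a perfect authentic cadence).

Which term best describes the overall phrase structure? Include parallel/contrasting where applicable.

repeated period

The cadence pattern HC–PAC–HC–PAC is weak–strong twice, and phrases 3–4 restate phrases 1–2: a period heard twice, not a double period (which would end weakly at phrase 2).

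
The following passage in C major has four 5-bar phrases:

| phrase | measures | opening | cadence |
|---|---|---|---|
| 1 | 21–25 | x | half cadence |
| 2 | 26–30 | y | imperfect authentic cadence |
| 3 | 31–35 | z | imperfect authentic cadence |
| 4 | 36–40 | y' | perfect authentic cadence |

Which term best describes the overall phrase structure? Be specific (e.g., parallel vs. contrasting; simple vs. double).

contrasting double period

Four phrases in two halves: the first half (mm. 21–30) ends with an imperfect authentic cadence, the second (mm. 31–40) with a perfect authentic cadence — a large antecedent–consequent pair, i.e. a double period.
Phrase 3 begins with different material from phrase 1, making it contrasting.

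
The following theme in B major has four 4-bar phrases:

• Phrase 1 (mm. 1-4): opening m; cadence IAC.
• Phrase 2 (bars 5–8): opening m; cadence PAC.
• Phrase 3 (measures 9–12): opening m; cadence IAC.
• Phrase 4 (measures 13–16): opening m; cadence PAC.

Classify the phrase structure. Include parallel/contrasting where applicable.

repeated period

The cadence pattern IAC–PAC–IAC–PAC is weak–strong twice, and phrases 3–4 restate phrases 1–2: a period heard twice, not a double period (which would end weakly at phrase 2).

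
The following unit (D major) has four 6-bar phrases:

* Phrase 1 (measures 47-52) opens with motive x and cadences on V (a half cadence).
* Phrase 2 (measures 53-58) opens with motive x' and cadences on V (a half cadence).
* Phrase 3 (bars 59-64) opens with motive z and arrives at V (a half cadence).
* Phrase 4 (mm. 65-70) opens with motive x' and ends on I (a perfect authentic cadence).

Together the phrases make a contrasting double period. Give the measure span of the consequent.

measures 59–70

In a double period the first pair of phrases (ending half cadence) is the large antecedent and the second pair (ending perfect authentic cadence) is the large consequent; the consequent is measures 59–70.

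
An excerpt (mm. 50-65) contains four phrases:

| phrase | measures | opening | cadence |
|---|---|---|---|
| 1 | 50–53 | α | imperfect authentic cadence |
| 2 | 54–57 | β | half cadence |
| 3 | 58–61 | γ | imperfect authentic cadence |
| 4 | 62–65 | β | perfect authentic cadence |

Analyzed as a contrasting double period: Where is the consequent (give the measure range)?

In a double period the four phrases pair into a large antecedent (phrases 1–2, ending half cadence) and a large consequent (phrases 3–4, ending perfect authentic cadence). The consequent spans measures 58–65.

measures 58–65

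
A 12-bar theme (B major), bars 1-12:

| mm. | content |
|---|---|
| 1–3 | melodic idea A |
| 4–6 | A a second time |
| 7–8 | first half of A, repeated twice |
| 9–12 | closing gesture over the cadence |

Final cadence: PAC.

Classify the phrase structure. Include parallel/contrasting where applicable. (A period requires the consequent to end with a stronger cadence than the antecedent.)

Basic idea (measures 1–3) + its repetition (mm. 4–6) form the presentation; fragmentation and cadence (mm. 7–12) form the continuation — the 12-bar whole is a sentence.

sentence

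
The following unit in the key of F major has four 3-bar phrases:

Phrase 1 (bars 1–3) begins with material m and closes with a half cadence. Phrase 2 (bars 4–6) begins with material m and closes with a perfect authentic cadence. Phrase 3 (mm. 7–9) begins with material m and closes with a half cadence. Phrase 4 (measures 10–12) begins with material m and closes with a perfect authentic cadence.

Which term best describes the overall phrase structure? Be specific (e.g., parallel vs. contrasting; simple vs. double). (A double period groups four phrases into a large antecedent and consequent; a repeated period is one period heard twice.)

repeated period

The cadence pattern HC–PAC–HC–PAC is weak–strong twice, and phrases 3–4 restate phrases 1–2: a period heard twice, not a double period (which would end weakly at phrase 2).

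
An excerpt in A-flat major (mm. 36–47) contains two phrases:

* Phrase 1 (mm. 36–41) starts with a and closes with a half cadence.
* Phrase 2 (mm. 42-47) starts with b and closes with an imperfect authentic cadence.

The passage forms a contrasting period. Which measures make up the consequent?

measures 42–47

The phrase ending with the weaker cadence (half cadence) is the antecedent; the one ending more conclusively (imperfect authentic cadence) is the consequent. The consequent is measures 42–47.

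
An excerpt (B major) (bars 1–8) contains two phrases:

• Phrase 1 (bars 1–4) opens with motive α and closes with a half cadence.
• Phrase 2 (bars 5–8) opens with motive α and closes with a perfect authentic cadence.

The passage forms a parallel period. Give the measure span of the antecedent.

The phrase ending with the weaker cadence (half cadence) is the antecedent; the one ending more conclusively (perfect authentic cadence) is the consequent. The antecedent is measures 1–4.

measures 1–4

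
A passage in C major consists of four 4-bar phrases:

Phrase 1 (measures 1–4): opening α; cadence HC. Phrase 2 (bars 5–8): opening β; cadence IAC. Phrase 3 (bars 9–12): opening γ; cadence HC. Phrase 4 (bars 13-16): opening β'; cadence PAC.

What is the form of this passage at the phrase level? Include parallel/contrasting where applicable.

Four phrases in two halves: the first half (bars 1–8) ends with an imperfect authentic cadence, the second (measures 9–16) with a perfect authentic cadence — a large antecedent–consequent pair, i.e. a double period.
Phrase 3 begins with different material from phrase 1, making it contrasting.

contrasting double period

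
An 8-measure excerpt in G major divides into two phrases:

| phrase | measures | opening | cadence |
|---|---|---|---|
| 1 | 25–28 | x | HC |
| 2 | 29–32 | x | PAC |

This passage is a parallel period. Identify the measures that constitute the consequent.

measures 29–32

The antecedent is the phrase ending with the weaker cadence (half cadence, phrase 1) and the consequent the one ending more conclusively (perfect authentic cadence, phrase 2); the consequent is bars 29-32.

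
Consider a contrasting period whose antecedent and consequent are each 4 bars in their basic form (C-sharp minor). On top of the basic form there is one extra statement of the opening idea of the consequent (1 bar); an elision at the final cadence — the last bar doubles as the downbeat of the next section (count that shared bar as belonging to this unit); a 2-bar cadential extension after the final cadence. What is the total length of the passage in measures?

11 measures

Basic contrasting period: 4 + 4 = 8 bars.
8 (basic form) + 1 (extra statement) + 2 (cadential extension) = 11.
The elision shares a bar with the next section but does not change this unit's count.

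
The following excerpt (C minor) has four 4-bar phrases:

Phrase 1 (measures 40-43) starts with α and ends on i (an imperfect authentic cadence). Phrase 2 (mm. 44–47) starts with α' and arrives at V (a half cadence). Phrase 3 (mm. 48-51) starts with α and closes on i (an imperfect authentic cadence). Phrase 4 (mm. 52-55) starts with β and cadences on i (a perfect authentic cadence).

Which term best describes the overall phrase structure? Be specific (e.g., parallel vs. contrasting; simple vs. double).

parallel double period

Four phrases in two halves: the first half (mm. 40-47) ends with a half cadence, the second (mm. 48–55) with a perfect authentic cadence — a large antecedent–consequent pair, i.e. a double period.
Phrase 3 begins with the same material as phrase 1, making it parallel.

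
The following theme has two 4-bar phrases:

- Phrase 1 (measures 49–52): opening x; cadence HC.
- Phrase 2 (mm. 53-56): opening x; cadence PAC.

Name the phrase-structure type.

parallel period

Phrase 1 ends with a half cadence (weaker) and phrase 2 with a perfect authentic cadence (stronger): antecedent + consequent = a period.
The two phrases open with the same material (x / x), so the period is parallel.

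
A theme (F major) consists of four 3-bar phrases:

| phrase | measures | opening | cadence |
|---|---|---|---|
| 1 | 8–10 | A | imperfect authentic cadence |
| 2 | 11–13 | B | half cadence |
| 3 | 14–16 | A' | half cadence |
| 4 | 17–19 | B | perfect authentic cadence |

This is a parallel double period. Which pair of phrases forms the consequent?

In a double period the first pair of phrases (ending half cadence) is the large antecedent and the second pair (ending perfect authentic cadence) is the large consequent; the consequent is phrases 3 and 4.

phrases 3 and 4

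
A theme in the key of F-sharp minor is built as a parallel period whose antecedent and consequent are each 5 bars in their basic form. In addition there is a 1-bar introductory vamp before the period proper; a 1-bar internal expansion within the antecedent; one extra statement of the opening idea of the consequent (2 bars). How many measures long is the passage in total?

14 measures

Basic parallel period: 5 + 5 = 10 bars.
10 (basic form) + 1 (introduction) + 1 (internal expansion) + 2 (extra statement) = 14.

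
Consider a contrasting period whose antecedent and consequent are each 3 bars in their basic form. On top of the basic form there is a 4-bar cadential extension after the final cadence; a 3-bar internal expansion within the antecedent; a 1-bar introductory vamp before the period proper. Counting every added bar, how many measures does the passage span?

14 measures

Basic contrasting period: 3 + 3 = 6 bars.
6 (basic form) + 4 (cadential extension) + 3 (internal expansion) + 1 (introduction) = 14.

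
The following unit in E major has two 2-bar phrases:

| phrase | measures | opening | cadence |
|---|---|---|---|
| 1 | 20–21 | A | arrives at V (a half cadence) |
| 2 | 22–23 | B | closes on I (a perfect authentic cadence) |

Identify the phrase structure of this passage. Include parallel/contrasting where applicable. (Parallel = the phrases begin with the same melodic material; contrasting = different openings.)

Phrase 1 ends with a half cadence (weaker) and phrase 2 with a perfect authentic cadence (stronger): antecedent + consequent = a period.
The two phrases open with different material (A / B), so the period is contrasting.

contrasting period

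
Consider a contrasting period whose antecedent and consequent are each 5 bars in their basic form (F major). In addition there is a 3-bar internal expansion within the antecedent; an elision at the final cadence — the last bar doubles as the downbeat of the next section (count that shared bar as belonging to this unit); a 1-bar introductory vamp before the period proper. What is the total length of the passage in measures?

14 measures

Basic contrasting period: 5 + 5 = 10 bars.
10 (basic form) + 3 (internal expansion) + 1 (introduction) = 14.
The elision shares a bar with the next section but does not change this unit's count.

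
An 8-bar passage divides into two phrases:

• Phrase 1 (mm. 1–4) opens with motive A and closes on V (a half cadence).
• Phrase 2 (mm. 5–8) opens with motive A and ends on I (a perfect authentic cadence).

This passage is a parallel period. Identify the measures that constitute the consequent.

measures 5–8

The antecedent is the phrase ending with the weaker cadence (half cadence, phrase 1) and the consequent the one ending more conclusively (perfect authentic cadence, phrase 2); the consequent is mm. 5-8.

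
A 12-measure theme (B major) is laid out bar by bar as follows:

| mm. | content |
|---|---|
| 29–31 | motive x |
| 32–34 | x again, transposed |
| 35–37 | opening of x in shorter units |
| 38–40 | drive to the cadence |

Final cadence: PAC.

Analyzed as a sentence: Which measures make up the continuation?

After the presentation (mm. 29-34), the continuation covers the fragmentation through the cadence: mm. 35–40.

measures 35–40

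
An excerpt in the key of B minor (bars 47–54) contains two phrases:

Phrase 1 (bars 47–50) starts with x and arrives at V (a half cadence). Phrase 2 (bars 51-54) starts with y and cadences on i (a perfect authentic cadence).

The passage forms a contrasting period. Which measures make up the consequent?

The phrase ending with the weaker cadence (half cadence) is the antecedent; the one ending more conclusively (perfect authentic cadence) is the consequent. The consequent is measures 51–54.

measures 51–54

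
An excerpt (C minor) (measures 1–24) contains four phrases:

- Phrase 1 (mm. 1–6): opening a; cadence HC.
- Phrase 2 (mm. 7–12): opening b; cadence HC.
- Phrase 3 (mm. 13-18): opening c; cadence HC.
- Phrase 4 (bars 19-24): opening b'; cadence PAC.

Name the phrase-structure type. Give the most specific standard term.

contrasting double period

Four phrases in two halves: the first half (bars 1–12) ends with a half cadence, the second (measures 13-24) with a perfect authentic cadence — a large antecedent–consequent pair, i.e. a double period.
Phrase 3 begins with different material from phrase 1, making it contrasting.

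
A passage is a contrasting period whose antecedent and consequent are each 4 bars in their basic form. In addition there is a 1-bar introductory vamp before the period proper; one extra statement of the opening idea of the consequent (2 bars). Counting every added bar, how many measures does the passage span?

Basic contrasting period: 4 + 4 = 8 bars.
8 (basic form) + 1 (introduction) + 2 (extra statement) = 11.

11 measures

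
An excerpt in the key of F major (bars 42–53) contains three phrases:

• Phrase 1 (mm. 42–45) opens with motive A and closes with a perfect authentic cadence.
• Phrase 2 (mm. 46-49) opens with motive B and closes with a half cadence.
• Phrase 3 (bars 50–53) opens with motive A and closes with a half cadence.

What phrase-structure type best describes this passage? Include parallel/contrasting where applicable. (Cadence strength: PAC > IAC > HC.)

The final phrase closes with a half cadence, which is not stronger than the preceding half cadence; the 3 phrases lack an overall antecedent–consequent design and so form a phrase group.

phrase group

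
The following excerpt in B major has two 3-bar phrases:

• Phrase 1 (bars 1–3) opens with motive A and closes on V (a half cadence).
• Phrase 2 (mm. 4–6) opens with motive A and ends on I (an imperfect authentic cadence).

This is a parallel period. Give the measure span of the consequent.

The phrase ending with the weaker cadence (half cadence) is the antecedent; the one ending more conclusively (imperfect authentic cadence) is the consequent. The consequent is measures 4–6.

measures 4–6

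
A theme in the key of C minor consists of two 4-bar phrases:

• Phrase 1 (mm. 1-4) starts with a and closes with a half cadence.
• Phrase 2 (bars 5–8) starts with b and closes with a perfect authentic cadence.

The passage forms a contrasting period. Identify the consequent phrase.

phrase 2

The phrase ending with the weaker cadence (half cadence) is the antecedent; the one ending more conclusively (perfect authentic cadence) is the consequent. The consequent is phrase 2.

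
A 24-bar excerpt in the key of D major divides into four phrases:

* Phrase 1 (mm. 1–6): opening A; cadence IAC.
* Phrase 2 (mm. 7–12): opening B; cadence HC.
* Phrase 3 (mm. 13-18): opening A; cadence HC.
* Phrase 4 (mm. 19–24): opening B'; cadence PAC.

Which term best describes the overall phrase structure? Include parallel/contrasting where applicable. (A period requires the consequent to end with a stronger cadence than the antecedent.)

parallel double period

Four phrases in two halves: the first half (mm. 1–12) ends with a half cadence, the second (bars 13–24) with a perfect authentic cadence — a large antecedent–consequent pair, i.e. a double period.
Phrase 3 begins with the same material as phrase 1, making it parallel.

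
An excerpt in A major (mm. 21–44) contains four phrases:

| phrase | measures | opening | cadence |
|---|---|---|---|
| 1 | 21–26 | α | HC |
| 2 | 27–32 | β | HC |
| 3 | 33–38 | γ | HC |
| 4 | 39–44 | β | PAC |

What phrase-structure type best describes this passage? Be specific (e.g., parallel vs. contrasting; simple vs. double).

contrasting double period

Four phrases in two halves: the first half (mm. 21–32) ends with a half cadence, the second (measures 33-44) with a perfect authentic cadence — a large antecedent–consequent pair, i.e. a double period.
Phrase 3 begins with different material from phrase 1, making it contrasting.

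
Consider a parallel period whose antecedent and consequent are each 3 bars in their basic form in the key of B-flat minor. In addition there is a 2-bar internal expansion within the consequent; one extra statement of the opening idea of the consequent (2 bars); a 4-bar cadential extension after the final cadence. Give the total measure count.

Basic parallel period: 3 + 3 = 6 bars.
6 (basic form) + 2 (internal expansion) + 2 (extra statement) + 4 (cadential extension) = 14.

14 measures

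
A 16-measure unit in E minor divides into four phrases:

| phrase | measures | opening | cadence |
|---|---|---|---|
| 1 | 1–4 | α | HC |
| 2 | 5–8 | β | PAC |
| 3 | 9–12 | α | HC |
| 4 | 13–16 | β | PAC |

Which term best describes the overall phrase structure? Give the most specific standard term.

The cadence pattern HC–PAC–HC–PAC is weak–strong twice, and phrases 3–4 restate phrases 1–2: a period heard twice, not a double period (which would end weakly at phrase 2).

repeated period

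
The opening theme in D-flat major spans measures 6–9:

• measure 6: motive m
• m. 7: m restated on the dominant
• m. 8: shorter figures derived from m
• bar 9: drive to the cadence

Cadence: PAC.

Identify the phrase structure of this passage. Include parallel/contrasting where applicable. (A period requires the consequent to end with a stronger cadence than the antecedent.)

sentence

Basic idea (m. 6) + its repetition (measure 7) form the presentation; fragmentation and cadence (mm. 8-9) form the continuation — the 4-bar whole is a sentence.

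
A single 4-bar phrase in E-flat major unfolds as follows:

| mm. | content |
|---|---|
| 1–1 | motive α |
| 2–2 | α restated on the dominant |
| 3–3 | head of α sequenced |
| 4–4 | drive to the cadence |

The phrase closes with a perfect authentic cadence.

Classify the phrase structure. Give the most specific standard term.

Basic idea (bar 1) + its repetition (measure 2) form the presentation; fragmentation and cadence (measures 3–4) form the continuation — the 4-bar whole is a sentence.

sentence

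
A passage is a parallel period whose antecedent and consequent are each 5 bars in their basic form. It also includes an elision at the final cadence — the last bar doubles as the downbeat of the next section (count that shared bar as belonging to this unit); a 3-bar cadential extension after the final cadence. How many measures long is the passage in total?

Basic parallel period: 5 + 5 = 10 bars.
10 (basic form) + 3 (cadential extension) = 13.
The elision shares a bar with the next section but does not change this unit's count.

13 measures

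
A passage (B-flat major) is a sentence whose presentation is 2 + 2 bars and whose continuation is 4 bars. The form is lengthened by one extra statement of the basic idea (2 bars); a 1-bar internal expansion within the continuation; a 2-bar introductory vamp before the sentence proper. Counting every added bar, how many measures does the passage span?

Basic sentence: 2 + 2 + 4 = 8 bars.
8 (basic form) + 2 (extra statement) + 1 (internal expansion) + 2 (introduction) = 13.

13 measures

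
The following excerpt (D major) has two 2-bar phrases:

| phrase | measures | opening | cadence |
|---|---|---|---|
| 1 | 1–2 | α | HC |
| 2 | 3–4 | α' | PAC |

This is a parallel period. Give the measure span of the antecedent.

measures 1–2

The phrase ending with the weaker cadence (half cadence) is the antecedent; the one ending more conclusively (perfect authentic cadence) is the consequent. The antecedent is measures 1–2.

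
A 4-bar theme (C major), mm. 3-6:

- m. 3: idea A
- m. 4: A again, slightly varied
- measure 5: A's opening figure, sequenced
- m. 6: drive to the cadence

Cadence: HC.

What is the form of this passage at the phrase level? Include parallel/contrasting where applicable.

sentence

Basic idea (m. 3) + its repetition (m. 4) form the presentation; fragmentation and cadence (measures 5-6) form the continuation — the 4-bar whole is a sentence.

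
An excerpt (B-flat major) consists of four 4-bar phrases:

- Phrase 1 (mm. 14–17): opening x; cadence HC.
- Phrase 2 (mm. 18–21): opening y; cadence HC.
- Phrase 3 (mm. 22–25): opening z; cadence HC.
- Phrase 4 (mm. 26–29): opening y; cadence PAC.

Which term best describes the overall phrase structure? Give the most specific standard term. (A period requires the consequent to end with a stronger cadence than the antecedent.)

Four phrases in two halves: the first half (measures 14–21) ends with a half cadence, the second (mm. 22–29) with a perfect authentic cadence — a large antecedent–consequent pair, i.e. a double period.
Phrase 3 begins with different material from phrase 1, making it contrasting.

contrasting double period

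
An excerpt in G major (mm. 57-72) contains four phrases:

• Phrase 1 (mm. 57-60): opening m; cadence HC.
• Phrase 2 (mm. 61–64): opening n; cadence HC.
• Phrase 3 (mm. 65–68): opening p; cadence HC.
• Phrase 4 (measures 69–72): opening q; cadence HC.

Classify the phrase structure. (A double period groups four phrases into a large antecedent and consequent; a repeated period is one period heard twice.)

phrase group

Phrase 4 ends with a half cadence, no stronger than phrase 2's half cadence, so the four phrases do not form a double period; nor do phrases 3–4 duplicate 1–2, so it is not a repeated period. With no phrase reaching a conclusive cadence, the passage is a phrase group.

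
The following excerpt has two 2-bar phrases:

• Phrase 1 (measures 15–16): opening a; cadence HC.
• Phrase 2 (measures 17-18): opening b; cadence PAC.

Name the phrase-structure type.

Phrase 1 ends with a half cadence (weaker) and phrase 2 with a perfect authentic cadence (stronger): antecedent + consequent = a period.
The two phrases open with different material (a / b), so the period is contrasting.

contrasting period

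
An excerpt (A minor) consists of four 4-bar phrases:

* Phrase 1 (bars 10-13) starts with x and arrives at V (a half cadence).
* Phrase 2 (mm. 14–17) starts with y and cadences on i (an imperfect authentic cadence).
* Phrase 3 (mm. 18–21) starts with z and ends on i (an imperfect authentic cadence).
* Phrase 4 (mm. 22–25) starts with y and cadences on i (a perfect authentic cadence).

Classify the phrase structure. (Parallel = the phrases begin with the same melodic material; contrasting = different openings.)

Four phrases in two halves: the first half (mm. 10-17) ends with an imperfect authentic cadence, the second (measures 18–25) with a perfect authentic cadence — a large antecedent–consequent pair, i.e. a double period.
Phrase 3 begins with different material from phrase 1, making it contrasting.

contrasting double period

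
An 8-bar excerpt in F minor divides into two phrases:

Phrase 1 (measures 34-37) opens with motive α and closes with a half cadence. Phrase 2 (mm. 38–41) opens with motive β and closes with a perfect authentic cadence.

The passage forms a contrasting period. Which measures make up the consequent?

The antecedent is the phrase ending with the weaker cadence (half cadence, phrase 1) and the consequent the one ending more conclusively (perfect authentic cadence, phrase 2); the consequent is mm. 38–41.

measures 38–41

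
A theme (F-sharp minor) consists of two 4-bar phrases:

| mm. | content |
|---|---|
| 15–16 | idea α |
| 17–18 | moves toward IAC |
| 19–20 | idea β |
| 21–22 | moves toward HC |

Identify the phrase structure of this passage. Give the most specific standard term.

phrase group

The second phrase closes with a half cadence, which is not stronger than the first phrase's imperfect authentic cadence; without a weak→strong cadential pair there is no antecedent–consequent relationship, so this is a phrase group rather than a period.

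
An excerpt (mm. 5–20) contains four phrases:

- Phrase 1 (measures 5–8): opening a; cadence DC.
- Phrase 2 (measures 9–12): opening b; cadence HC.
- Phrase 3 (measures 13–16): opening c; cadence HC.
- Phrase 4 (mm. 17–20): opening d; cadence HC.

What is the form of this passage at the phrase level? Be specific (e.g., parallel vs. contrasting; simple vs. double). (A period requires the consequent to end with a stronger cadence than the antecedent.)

phrase group

Phrase 4 ends with a half cadence, no stronger than phrase 2's half cadence, so the four phrases do not form a double period; nor do phrases 3–4 duplicate 1–2, so it is not a repeated period. With no phrase reaching a conclusive cadence, the passage is a phrase group.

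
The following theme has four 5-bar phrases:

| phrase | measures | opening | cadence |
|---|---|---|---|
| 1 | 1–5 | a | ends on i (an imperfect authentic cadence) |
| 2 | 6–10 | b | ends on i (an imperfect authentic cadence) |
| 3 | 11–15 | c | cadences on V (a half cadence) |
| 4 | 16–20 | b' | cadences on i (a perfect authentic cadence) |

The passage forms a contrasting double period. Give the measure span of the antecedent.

In a double period the four phrases pair into a large antecedent (phrases 1–2, ending imperfect authentic cadence) and a large consequent (phrases 3–4, ending perfect authentic cadence). The antecedent spans bars 1–10.

measures 1–10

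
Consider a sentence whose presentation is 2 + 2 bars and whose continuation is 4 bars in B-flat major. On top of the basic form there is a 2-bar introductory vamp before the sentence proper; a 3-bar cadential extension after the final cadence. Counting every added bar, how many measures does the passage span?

Basic sentence: 2 + 2 + 4 = 8 bars.
8 (basic form) + 2 (introduction) + 3 (cadential extension) = 13.

13 measures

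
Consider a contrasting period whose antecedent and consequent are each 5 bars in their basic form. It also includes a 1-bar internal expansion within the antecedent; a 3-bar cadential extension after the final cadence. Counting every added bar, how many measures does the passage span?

14 measures

Basic contrasting period: 5 + 5 = 10 bars.
10 (basic form) + 1 (internal expansion) + 3 (cadential extension) = 14.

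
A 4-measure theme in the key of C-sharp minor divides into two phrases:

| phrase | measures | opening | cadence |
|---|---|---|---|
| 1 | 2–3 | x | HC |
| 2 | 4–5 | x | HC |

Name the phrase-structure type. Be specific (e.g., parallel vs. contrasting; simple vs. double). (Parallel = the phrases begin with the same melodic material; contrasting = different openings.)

repeated phrase

Both phrases have the same opening (x) and the same cadence (half cadence): the second is a restatement, not a consequent, so this is a repeated phrase rather than a period.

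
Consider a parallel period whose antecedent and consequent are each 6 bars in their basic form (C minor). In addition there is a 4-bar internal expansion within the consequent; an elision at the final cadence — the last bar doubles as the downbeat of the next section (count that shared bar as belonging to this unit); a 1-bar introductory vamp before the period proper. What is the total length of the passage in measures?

Basic parallel period: 6 + 6 = 12 bars.
12 (basic form) + 4 (internal expansion) + 1 (introduction) = 17.
The elision shares a bar with the next section but does not change this unit's count.

17 measures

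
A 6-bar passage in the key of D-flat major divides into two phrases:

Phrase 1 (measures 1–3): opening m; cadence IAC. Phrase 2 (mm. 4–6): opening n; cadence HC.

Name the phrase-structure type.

The second phrase closes with a half cadence, which is not stronger than the first phrase's imperfect authentic cadence; without a weak→strong cadential pair there is no antecedent–consequent relationship, so this is a phrase group rather than a period.

phrase group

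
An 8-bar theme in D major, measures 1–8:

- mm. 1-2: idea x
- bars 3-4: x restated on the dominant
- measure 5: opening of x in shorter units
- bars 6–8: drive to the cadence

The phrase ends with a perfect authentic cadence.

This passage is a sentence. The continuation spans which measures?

measures 5–8

After the presentation (mm. 1–4), the continuation covers the fragmentation through the cadence: measures 5–8.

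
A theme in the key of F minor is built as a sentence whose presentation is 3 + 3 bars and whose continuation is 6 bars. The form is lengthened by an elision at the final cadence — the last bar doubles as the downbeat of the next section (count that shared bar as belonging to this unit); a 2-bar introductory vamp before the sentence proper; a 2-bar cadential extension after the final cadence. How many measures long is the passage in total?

16 measures

Basic sentence: 3 + 3 + 6 = 12 bars.
12 (basic form) + 2 (introduction) + 2 (cadential extension) = 16.
The elision shares a bar with the next section but does not change this unit's count.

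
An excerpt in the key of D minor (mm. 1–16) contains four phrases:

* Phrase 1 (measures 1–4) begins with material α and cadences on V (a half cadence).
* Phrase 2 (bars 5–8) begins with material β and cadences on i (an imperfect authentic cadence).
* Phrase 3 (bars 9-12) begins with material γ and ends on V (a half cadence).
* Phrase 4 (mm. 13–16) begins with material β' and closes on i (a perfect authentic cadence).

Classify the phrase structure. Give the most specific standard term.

contrasting double period

Four phrases in two halves: the first half (measures 1–8) ends with an imperfect authentic cadence, the second (bars 9-16) with a perfect authentic cadence — a large antecedent–consequent pair, i.e. a double period.
Phrase 3 begins with different material from phrase 1, making it contrasting.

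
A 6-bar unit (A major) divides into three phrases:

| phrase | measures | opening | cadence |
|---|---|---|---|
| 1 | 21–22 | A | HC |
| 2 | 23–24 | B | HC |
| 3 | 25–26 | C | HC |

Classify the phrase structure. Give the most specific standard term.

The final phrase closes with a half cadence, which is not stronger than the preceding half cadence; the 3 phrases lack an overall antecedent–consequent design and so form a phrase group.

phrase group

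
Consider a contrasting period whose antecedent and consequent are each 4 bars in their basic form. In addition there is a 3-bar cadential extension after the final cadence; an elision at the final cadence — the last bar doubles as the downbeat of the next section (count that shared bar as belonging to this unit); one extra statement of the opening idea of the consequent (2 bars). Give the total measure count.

Basic contrasting period: 4 + 4 = 8 bars.
8 (basic form) + 3 (cadential extension) + 2 (extra statement) = 13.
The elision shares a bar with the next section but does not change this unit's count.

13 measures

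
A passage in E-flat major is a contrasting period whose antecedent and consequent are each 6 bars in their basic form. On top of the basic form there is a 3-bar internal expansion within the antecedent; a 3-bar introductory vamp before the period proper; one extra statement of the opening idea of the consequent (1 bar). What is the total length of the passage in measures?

19 measures

Basic contrasting period: 6 + 6 = 12 bars.
12 (basic form) + 3 (internal expansion) + 3 (introduction) + 1 (extra statement) = 19.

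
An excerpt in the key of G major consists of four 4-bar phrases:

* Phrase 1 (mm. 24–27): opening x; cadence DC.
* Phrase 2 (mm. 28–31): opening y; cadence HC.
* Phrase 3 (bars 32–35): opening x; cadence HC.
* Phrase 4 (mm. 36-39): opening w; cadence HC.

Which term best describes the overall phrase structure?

Phrase 4 ends with a half cadence, no stronger than phrase 2's half cadence, so the four phrases do not form a double period; nor do phrases 3–4 duplicate 1–2, so it is not a repeated period. With no phrase reaching a conclusive cadence, the passage is a phrase group.

phrase group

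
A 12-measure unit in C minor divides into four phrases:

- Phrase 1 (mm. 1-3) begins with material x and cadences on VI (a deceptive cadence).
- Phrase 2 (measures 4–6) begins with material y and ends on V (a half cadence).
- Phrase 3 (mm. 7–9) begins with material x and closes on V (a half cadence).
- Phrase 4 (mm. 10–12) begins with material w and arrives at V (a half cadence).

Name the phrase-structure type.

Phrase 4 ends with a half cadence, no stronger than phrase 2's half cadence, so the four phrases do not form a double period; nor do phrases 3–4 duplicate 1–2, so it is not a repeated period. With no phrase reaching a conclusive cadence, the passage is a phrase group.

phrase group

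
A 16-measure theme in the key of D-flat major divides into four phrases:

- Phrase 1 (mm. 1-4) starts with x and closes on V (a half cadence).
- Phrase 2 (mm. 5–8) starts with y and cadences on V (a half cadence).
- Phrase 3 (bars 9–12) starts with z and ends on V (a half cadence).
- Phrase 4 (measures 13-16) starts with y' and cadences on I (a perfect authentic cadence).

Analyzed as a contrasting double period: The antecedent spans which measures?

measures 1–8

In a double period the four phrases pair into a large antecedent (phrases 1–2, ending half cadence) and a large consequent (phrases 3–4, ending perfect authentic cadence). The antecedent spans bars 1–8.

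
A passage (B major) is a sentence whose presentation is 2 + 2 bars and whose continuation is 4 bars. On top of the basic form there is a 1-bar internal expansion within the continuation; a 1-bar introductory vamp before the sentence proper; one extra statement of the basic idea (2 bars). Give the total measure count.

12 measures

Basic sentence: 2 + 2 + 4 = 8 bars.
8 (basic form) + 1 (internal expansion) + 1 (introduction) + 2 (extra statement) = 12.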